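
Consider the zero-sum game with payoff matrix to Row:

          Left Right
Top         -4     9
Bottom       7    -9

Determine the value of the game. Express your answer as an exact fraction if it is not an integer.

Row minima: Top → -4, Bottom → -9; maximin = -4.
Column maxima: Left → 7, Right → 9; minimax = 7.
-4 ≠ 7, so there is no saddle point; optimal play is mixed.
Let Row play Top with probability p. Expected payoff against Left: (-4)p + 7(1−p) = −11p + 7; against Right: 9p + (-9)(1−p) = 18p − 9.
Setting these equal: −11p + 7 = 18p − 9 ⇒ −29p = -16 ⇒ p = 16/29, and the value is (-11)·(16/29) + 7 = 27/29.
For Column: with q = P(Left), equating Top's and Bottom's payoffs gives −13q + 9 = 16q − 9 ⇒ q = 18/29.

27/29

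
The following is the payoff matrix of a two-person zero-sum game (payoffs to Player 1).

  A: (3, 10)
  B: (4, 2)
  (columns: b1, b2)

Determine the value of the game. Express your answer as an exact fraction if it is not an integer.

34/9

Row minima: A → 3, B → 2; maximin = 3.
Column maxima: b1 → 4, b2 → 10; minimax = 4.
3 ≠ 4, so there is no saddle point; optimal play is mixed.
Let Player 1 play A with probability p. Expected payoff against b1: 3p + 4(1−p) = −p + 4; against b2: 10p + 2(1−p) = 8p + 2.
Setting these equal: −p + 4 = 8p + 2 ⇒ −9p = -2 ⇒ p = 2/9, and the value is (-1)·(2/9) + 4 = 34/9.
For Player 2: with q = P(b1), equating A's and B's payoffs gives −7q + 10 = 2q + 2 ⇒ q = 8/9.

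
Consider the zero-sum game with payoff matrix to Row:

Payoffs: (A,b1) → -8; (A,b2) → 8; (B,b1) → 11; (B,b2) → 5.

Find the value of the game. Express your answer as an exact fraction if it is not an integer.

64/11

Row minima: A → -8, B → 5; maximin = 5.
Column maxima: b1 → 11, b2 → 8; minimax = 8.
5 ≠ 8, so there is no saddle point; optimal play is mixed.
Let Row play A with probability p. Expected payoff against b1: (-8)p + 11(1−p) = −19p + 11; against b2: 8p + 5(1−p) = 3p + 5.
Setting these equal: −19p + 11 = 3p + 5 ⇒ −22p = -6 ⇒ p = 3/11, and the value is (-19)·(3/11) + 11 = 64/11.
For Column: with q = P(b1), equating A's and B's payoffs gives −16q + 8 = 6q + 5 ⇒ q = 3/22.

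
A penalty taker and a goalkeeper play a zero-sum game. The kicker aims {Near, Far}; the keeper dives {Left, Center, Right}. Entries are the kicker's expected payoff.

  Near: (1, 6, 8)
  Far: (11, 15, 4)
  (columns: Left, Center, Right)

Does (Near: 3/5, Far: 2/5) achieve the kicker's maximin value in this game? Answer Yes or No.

No

Against Left this mix gives (3/5)·1 + (2/5)·11 = 5.
Against Center this mix gives (3/5)·6 + (2/5)·15 = 48/5.
Against Right this mix gives (3/5)·8 + (2/5)·4 = 32/5.
The keeper will play Left, holding the kicker to 5. Shifting weight toward the row that does better against Left would raise this floor (the equalizing mix achieves 6 against both Left and Right), so the proposed strategy is not optimal.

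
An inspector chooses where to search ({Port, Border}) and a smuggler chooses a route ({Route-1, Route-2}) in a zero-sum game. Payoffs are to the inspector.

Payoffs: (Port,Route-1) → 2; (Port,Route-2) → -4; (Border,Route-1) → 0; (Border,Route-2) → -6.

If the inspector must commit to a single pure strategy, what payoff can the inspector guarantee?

Row minima: Port → -4, Border → -6.
The best of these is -4.

-4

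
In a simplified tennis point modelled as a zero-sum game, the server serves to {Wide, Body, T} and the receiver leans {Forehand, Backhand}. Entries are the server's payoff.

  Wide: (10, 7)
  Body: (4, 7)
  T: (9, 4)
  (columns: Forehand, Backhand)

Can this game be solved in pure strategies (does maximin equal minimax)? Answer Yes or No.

Yes

Row minima: Wide → 7, Body → 4, T → 4; maximin = 7.
Column maxima: Forehand → 10, Backhand → 7; minimax = 7.
maximin = minimax = 7, so a saddle point exists.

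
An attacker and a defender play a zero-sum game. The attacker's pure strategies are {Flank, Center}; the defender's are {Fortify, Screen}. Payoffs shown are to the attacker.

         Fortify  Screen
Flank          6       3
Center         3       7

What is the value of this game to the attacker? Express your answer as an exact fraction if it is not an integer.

Row minima: Flank → 3, Center → 3; maximin = 3.
Column maxima: Fortify → 6, Screen → 7; minimax = 6.
3 ≠ 6, so there is no saddle point; optimal play is mixed.
Let the attacker play Flank with probability p. Expected payoff against Fortify: 6p + 3(1−p) = 3p + 3; against Screen: 3p + 7(1−p) = −4p + 7.
Setting these equal: 3p + 3 = −4p + 7 ⇒ 7p = 4 ⇒ p = 4/7, and the value is (3)·(4/7) + 3 = 33/7.
For the defender: with q = P(Fortify), equating Flank's and Center's payoffs gives 3q + 3 = −4q + 7 ⇒ q = 4/7.

33/7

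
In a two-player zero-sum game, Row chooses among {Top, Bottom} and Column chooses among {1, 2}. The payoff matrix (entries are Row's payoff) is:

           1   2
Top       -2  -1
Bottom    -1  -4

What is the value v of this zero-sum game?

Row minima: Top → -2, Bottom → -4; maximin = -2.
Column maxima: 1 → -1, 2 → -1; minimax = -1.
-2 ≠ -1, so there is no saddle point; optimal play is mixed.
Let Row play Top with probability p. Expected payoff against 1: (-2)p + (-1)(1−p) = −p − 1; against 2: (-1)p + (-4)(1−p) = 3p − 4.
Setting these equal: −p − 1 = 3p − 4 ⇒ −4p = -3 ⇒ p = 3/4, and the value is (-1)·(3/4) − 1 = -7/4.
For Column: with q = P(1), equating Top's and Bottom's payoffs gives −q − 1 = 3q − 4 ⇒ q = 3/4.

-7/4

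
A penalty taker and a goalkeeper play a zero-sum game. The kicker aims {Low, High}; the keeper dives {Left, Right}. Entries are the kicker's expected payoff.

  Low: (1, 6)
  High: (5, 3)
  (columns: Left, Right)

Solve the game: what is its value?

27/7

Row minima: Low → 1, High → 3; maximin = 3.
Column maxima: Left → 5, Right → 6; minimax = 5.
3 ≠ 5, so there is no saddle point; optimal play is mixed.
Let the kicker play Low with probability p. Expected payoff against Left: 1p + 5(1−p) = −4p + 5; against Right: 6p + 3(1−p) = 3p + 3.
Setting these equal: −4p + 5 = 3p + 3 ⇒ −7p = -2 ⇒ p = 2/7, and the value is (-4)·(2/7) + 5 = 27/7.
For the keeper: with q = P(Left), equating Low's and High's payoffs gives −5q + 6 = 2q + 3 ⇒ q = 3/7.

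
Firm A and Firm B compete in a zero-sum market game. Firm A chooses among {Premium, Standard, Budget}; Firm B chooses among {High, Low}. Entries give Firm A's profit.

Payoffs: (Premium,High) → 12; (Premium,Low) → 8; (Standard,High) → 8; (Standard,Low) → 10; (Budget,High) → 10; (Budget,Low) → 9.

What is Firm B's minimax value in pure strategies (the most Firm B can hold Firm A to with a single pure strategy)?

Column maxima: High → 12, Low → 10.
The smallest of these is 10.

10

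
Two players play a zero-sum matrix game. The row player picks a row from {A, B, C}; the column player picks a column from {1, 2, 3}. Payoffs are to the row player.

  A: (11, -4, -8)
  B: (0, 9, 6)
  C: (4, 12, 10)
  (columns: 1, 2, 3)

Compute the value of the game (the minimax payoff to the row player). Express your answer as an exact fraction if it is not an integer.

Row minima: A → -8, B → 0, C → 4; maximin = 4.
Column maxima: 1 → 11, 2 → 12, 3 → 10; minimax = 10.
4 ≠ 10, so there is no saddle point; optimal play is mixed.
B is strictly dominated by C, so the row player never plays it.
2 is strictly dominated by 3 (it gives the row player strictly more in every row), so the column player never plays it.
On the remaining 2×2 (A, C vs 1, 3):
Let the row player play A with probability p. Expected payoff against 1: 11p + 4(1−p) = 7p + 4; against 3: (-8)p + 10(1−p) = −18p + 10.
Setting these equal: 7p + 4 = −18p + 10 ⇒ 25p = 6 ⇒ p = 6/25, and the value is (7)·(6/25) + 4 = 142/25.
For the column player: with q = P(1), equating A's and C's payoffs gives 19q − 8 = −6q + 10 ⇒ q = 18/25.

142/25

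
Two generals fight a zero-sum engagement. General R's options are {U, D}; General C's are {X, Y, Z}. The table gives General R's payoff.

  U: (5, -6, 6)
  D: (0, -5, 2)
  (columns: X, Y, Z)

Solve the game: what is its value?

-5

Row minima: U → -6, D → -5; maximin = -5.
Column maxima: X → 5, Y → -5, Z → 6; minimax = -5.
Since maximin = minimax = -5, there is a saddle point and the value is -5.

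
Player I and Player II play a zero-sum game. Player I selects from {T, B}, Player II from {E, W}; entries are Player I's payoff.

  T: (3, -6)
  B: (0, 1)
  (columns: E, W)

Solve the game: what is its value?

Row minima: T → -6, B → 0; maximin = 0.
Column maxima: E → 3, W → 1; minimax = 1.
0 ≠ 1, so there is no saddle point; optimal play is mixed.
Let Player I play T with probability p. Expected payoff against E: 3p + 0(1−p) = 3p; against W: (-6)p + 1(1−p) = −7p + 1.
Setting these equal: 3p = −7p + 1 ⇒ 10p = 1 ⇒ p = 1/10, and the value is (3)·(1/10) = 3/10.
For Player II: with q = P(E), equating T's and B's payoffs gives 9q − 6 = −q + 1 ⇒ q = 7/10.

3/10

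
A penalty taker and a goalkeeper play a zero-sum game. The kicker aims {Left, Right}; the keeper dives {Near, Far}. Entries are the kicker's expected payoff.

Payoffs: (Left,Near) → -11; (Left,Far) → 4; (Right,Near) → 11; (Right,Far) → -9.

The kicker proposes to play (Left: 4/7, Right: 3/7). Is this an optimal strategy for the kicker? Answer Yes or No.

Against Near this mix gives (4/7)·(-11) + (3/7)·11 = -11/7.
Against Far this mix gives (4/7)·4 + (3/7)·(-9) = -11/7.
All of the keeper's active replies (Near, Far) yield -11/7, and no column does worse for the kicker. The mix makes the keeper indifferent and guarantees -11/7, so it is optimal.

Yes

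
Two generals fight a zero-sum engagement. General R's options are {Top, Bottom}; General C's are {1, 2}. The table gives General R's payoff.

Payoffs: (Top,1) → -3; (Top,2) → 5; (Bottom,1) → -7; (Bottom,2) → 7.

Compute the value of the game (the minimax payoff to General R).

Row minima: Top → -3, Bottom → -7; maximin = -3.
Column maxima: 1 → -3, 2 → 7; minimax = -3.
Since maximin = minimax = -3, there is a saddle point and the value is -3.

-3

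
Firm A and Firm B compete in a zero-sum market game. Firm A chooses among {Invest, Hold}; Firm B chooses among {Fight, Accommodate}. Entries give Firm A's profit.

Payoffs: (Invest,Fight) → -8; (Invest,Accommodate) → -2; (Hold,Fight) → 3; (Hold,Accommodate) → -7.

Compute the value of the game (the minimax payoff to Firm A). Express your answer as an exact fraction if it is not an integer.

Row minima: Invest → -8, Hold → -7; maximin = -7.
Column maxima: Fight → 3, Accommodate → -2; minimax = -2.
-7 ≠ -2, so there is no saddle point; optimal play is mixed.
Let Firm A play Invest with probability p. Expected payoff against Fight: (-8)p + 3(1−p) = −11p + 3; against Accommodate: (-2)p + (-7)(1−p) = 5p − 7.
Setting these equal: −11p + 3 = 5p − 7 ⇒ −16p = -10 ⇒ p = 5/8, and the value is (-11)·(5/8) + 3 = -31/8.
For Firm B: with q = P(Fight), equating Invest's and Hold's payoffs gives −6q − 2 = 10q − 7 ⇒ q = 5/16.

-31/8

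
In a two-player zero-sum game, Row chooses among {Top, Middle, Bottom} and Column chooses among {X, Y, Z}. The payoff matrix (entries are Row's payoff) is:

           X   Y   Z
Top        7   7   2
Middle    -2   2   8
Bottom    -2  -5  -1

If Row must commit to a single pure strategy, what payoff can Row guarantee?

Row minima: Top → 2, Middle → -2, Bottom → -5.
The best of these is 2.

2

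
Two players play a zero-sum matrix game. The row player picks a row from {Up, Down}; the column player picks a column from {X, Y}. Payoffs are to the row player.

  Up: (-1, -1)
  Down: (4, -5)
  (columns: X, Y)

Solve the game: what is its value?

-1

Row minima: Up → -1, Down → -5; maximin = -1.
Column maxima: X → 4, Y → -1; minimax = -1.
Since maximin = minimax = -1, there is a saddle point and the value is -1.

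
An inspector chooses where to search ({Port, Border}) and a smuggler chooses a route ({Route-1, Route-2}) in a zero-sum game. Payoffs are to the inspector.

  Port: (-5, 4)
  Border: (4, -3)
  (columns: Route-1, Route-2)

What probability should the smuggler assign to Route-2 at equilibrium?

Row minima: Port → -5, Border → -3; maximin = -3.
Column maxima: Route-1 → 4, Route-2 → 4; minimax = 4.
-3 ≠ 4, so there is no saddle point; optimal play is mixed.
Let the inspector play Port with probability p. Expected payoff against Route-1: (-5)p + 4(1−p) = −9p + 4; against Route-2: 4p + (-3)(1−p) = 7p − 3.
Setting these equal: −9p + 4 = 7p − 3 ⇒ −16p = -7 ⇒ p = 7/16, and the value is (-9)·(7/16) + 4 = 1/16.
For the smuggler: with q = P(Route-1), equating Port's and Border's payoffs gives −9q + 4 = 7q − 3 ⇒ q = 7/16.

9/16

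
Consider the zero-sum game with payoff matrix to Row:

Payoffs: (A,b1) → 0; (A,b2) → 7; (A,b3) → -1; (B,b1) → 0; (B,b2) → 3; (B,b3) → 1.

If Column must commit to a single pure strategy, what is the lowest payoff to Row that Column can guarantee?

Column maxima: b1 → 0, b2 → 7, b3 → 1.
The smallest of these is 0.

0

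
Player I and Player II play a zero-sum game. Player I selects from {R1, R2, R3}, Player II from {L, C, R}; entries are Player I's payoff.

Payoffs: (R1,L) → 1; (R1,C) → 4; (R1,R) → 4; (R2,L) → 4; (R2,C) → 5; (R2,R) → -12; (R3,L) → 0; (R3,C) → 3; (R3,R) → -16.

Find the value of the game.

28/19

Row minima: R1 → 1, R2 → -12, R3 → -16; maximin = 1.
Column maxima: L → 4, C → 5, R → 4; minimax = 4.
1 ≠ 4, so there is no saddle point; optimal play is mixed.
R3 is strictly dominated by R1, so Player I never plays it.
C is strictly dominated by L (it gives Player I strictly more in every row), so Player II never plays it.
On the remaining 2×2 (R1, R2 vs L, R):
Let Player I play R1 with probability p. Expected payoff against L: 1p + 4(1−p) = −3p + 4; against R: 4p + (-12)(1−p) = 16p − 12.
Setting these equal: −3p + 4 = 16p − 12 ⇒ −19p = -16 ⇒ p = 16/19, and the value is (-3)·(16/19) + 4 = 28/19.
For Player II: with q = P(L), equating R1's and R2's payoffs gives −3q + 4 = 16q − 12 ⇒ q = 16/19.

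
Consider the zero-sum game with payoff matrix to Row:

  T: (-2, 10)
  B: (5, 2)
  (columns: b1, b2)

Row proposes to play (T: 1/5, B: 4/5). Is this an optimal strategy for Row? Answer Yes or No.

Against b1 this mix gives (1/5)·(-2) + (4/5)·5 = 18/5.
Against b2 this mix gives (1/5)·10 + (4/5)·2 = 18/5.
All of Column's active replies (b1, b2) yield 18/5, and no column does worse for Row. The mix makes Column indifferent and guarantees 18/5, so it is optimal.

Yes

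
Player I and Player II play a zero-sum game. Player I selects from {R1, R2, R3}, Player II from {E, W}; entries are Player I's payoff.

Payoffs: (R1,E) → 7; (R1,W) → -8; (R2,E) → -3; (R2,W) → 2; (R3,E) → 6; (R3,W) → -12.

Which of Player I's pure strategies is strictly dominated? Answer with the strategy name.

R1 gives a strictly higher payoff than R3 against every column: 7 > 6, -8 > -12.
So R3 is strictly dominated and Player I never plays it.

R3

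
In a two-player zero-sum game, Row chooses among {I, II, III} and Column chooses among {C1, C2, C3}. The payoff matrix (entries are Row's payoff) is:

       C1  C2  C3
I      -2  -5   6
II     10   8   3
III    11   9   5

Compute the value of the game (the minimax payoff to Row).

79/15

Row minima: I → -5, II → 3, III → 5; maximin = 5.
Column maxima: C1 → 11, C2 → 9, C3 → 6; minimax = 6.
5 ≠ 6, so there is no saddle point; optimal play is mixed.
II is strictly dominated by III, so Row never plays it.
C1 is strictly dominated by C2 (it gives Row strictly more in every row), so Column never plays it.
On the remaining 2×2 (I, III vs C2, C3):
Let Row play I with probability p. Expected payoff against C2: (-5)p + 9(1−p) = −14p + 9; against C3: 6p + 5(1−p) = p + 5.
Setting these equal: −14p + 9 = p + 5 ⇒ −15p = -4 ⇒ p = 4/15, and the value is (-14)·(4/15) + 9 = 79/15.
For Column: with q = P(C2), equating I's and III's payoffs gives −11q + 6 = 4q + 5 ⇒ q = 1/15.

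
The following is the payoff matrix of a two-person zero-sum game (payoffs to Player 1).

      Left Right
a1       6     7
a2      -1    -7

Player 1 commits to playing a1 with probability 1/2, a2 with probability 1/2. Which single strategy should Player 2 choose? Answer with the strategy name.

Right

If Player 2 plays Left, Player 1's expected payoff is (1/2)·6 + (1/2)·(-1) = 5/2.
If Player 2 plays Right, Player 1's expected payoff is (1/2)·7 + (1/2)·(-7) = 0.
Player 2 minimizes Player 1's payoff; the smallest is 0, so the best response is Right.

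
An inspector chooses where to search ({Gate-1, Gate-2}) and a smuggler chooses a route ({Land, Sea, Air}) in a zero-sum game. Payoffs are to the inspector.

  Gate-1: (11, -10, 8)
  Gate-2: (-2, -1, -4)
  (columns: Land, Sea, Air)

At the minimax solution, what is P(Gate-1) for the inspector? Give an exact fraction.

1/7

Row minima: Gate-1 → -10, Gate-2 → -4; maximin = -4.
Column maxima: Land → 11, Sea → -1, Air → 8; minimax = -1.
-4 ≠ -1, so there is no saddle point; optimal play is mixed.
Land is strictly dominated by Air (it gives the inspector strictly more in every row), so the smuggler never plays it.
On the remaining 2×2 (Gate-1, Gate-2 vs Sea, Air):
Let the inspector play Gate-1 with probability p. Expected payoff against Sea: (-10)p + (-1)(1−p) = −9p − 1; against Air: 8p + (-4)(1−p) = 12p − 4.
Setting these equal: −9p − 1 = 12p − 4 ⇒ −21p = -3 ⇒ p = 1/7, and the value is (-9)·(1/7) − 1 = -16/7.
For the smuggler: with q = P(Sea), equating Gate-1's and Gate-2's payoffs gives −18q + 8 = 3q − 4 ⇒ q = 4/7.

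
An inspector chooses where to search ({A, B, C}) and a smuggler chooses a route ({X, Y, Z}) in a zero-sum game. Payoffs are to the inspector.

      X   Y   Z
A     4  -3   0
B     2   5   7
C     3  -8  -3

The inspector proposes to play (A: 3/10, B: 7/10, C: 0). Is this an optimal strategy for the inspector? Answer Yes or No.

Yes

Against X this mix gives (3/10)·4 + (7/10)·2 = 13/5.
Against Y this mix gives (3/10)·(-3) + (7/10)·5 = 13/5.
Against Z this mix gives (3/10)·0 + (7/10)·7 = 49/10.
All of the smuggler's active replies (X, Y) yield 13/5, and no column does worse for the inspector. The mix makes the smuggler indifferent and guarantees 13/5, so it is optimal.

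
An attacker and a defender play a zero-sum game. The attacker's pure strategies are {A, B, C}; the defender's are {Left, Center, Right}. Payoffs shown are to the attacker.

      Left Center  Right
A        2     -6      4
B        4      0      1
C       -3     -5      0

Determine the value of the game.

Row minima: A → -6, B → 0, C → -5; maximin = 0.
Column maxima: Left → 4, Center → 0, Right → 4; minimax = 0.
Since maximin = minimax = 0, there is a saddle point and the value is 0.

0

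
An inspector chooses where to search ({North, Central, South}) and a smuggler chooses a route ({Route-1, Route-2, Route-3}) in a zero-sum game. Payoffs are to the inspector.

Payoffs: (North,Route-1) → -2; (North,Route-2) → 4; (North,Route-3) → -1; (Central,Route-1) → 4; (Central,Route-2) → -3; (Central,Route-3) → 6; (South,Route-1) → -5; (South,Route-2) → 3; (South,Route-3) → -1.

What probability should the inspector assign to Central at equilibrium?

6/13

Row minima: North → -2, Central → -3, South → -5; maximin = -2.
Column maxima: Route-1 → 4, Route-2 → 4, Route-3 → 6; minimax = 4.
-2 ≠ 4, so there is no saddle point; optimal play is mixed.
Route-3 is strictly dominated by Route-1 (it gives the inspector strictly more in every row), so the smuggler never plays it.
With Route-3 eliminated, South is strictly dominated by North (North gives the inspector strictly more in every remaining column), so the inspector never plays it.
On the remaining 2×2 (North, Central vs Route-1, Route-2):
Let the inspector play North with probability p. Expected payoff against Route-1: (-2)p + 4(1−p) = −6p + 4; against Route-2: 4p + (-3)(1−p) = 7p − 3.
Setting these equal: −6p + 4 = 7p − 3 ⇒ −13p = -7 ⇒ p = 7/13, and the value is (-6)·(7/13) + 4 = 10/13.
For the smuggler: with q = P(Route-1), equating North's and Central's payoffs gives −6q + 4 = 7q − 3 ⇒ q = 7/13.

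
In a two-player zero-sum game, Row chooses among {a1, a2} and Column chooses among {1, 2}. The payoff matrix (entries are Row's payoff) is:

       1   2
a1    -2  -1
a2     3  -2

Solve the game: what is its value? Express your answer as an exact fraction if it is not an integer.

-7/6

Row minima: a1 → -2, a2 → -2; maximin = -2.
Column maxima: 1 → 3, 2 → -1; minimax = -1.
-2 ≠ -1, so there is no saddle point; optimal play is mixed.
Let Row play a1 with probability p. Expected payoff against 1: (-2)p + 3(1−p) = −5p + 3; against 2: (-1)p + (-2)(1−p) = p − 2.
Setting these equal: −5p + 3 = p − 2 ⇒ −6p = -5 ⇒ p = 5/6, and the value is (-5)·(5/6) + 3 = -7/6.
For Column: with q = P(1), equating a1's and a2's payoffs gives −q − 1 = 5q − 2 ⇒ q = 1/6.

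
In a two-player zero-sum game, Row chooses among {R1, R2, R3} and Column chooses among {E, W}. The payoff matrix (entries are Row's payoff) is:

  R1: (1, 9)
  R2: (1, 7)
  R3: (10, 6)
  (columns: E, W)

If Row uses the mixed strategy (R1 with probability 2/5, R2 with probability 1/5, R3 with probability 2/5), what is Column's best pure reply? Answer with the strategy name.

E

If Column plays E, Row's expected payoff is (2/5)·1 + (1/5)·1 + (2/5)·10 = 23/5.
If Column plays W, Row's expected payoff is (2/5)·9 + (1/5)·7 + (2/5)·6 = 37/5.
Column minimizes Row's payoff; the smallest is 23/5, so the best response is E.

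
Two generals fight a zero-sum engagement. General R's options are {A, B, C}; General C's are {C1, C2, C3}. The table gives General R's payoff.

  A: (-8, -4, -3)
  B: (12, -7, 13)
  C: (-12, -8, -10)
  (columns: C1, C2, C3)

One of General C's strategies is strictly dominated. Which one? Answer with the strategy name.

C1 holds General R's payoff strictly below C3 in every row: -8 < -3, 12 < 13, -12 < -10.
So C3 is strictly dominated for General C.

C3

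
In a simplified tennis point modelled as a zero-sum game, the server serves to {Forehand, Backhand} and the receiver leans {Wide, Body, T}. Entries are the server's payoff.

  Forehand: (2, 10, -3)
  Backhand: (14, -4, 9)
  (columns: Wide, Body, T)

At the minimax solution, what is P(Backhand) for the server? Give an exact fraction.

Row minima: Forehand → -3, Backhand → -4; maximin = -3.
Column maxima: Wide → 14, Body → 10, T → 9; minimax = 9.
-3 ≠ 9, so there is no saddle point; optimal play is mixed.
Wide is strictly dominated by T (it gives the server strictly more in every row), so the receiver never plays it.
On the remaining 2×2 (Forehand, Backhand vs Body, T):
Let the server play Forehand with probability p. Expected payoff against Body: 10p + (-4)(1−p) = 14p − 4; against T: (-3)p + 9(1−p) = −12p + 9.
Setting these equal: 14p − 4 = −12p + 9 ⇒ 26p = 13 ⇒ p = 1/2, and the value is (14)·(1/2) − 4 = 3.
For the receiver: with q = P(Body), equating Forehand's and Backhand's payoffs gives 13q − 3 = −13q + 9 ⇒ q = 6/13.

1/2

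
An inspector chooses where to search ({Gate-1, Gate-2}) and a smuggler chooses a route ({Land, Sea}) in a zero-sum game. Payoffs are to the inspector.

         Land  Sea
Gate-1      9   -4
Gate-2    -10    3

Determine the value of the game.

Row minima: Gate-1 → -4, Gate-2 → -10; maximin = -4.
Column maxima: Land → 9, Sea → 3; minimax = 3.
-4 ≠ 3, so there is no saddle point; optimal play is mixed.
Let the inspector play Gate-1 with probability p. Expected payoff against Land: 9p + (-10)(1−p) = 19p − 10; against Sea: (-4)p + 3(1−p) = −7p + 3.
Setting these equal: 19p − 10 = −7p + 3 ⇒ 26p = 13 ⇒ p = 1/2, and the value is (19)·(1/2) − 10 = -1/2.
For the smuggler: with q = P(Land), equating Gate-1's and Gate-2's payoffs gives 13q − 4 = −13q + 3 ⇒ q = 7/26.

-1/2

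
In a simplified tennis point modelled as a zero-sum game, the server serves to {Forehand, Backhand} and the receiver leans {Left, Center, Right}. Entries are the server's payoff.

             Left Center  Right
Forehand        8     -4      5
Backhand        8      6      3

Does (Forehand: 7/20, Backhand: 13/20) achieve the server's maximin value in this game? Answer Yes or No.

No

Against Left this mix gives (7/20)·8 + (13/20)·8 = 8.
Against Center this mix gives (7/20)·(-4) + (13/20)·6 = 5/2.
Against Right this mix gives (7/20)·5 + (13/20)·3 = 37/10.
The receiver will play Center, holding the server to 5/2. Shifting weight toward the row that does better against Center would raise this floor (the equalizing mix achieves 7/2 against both Center and Right), so the proposed strategy is not optimal.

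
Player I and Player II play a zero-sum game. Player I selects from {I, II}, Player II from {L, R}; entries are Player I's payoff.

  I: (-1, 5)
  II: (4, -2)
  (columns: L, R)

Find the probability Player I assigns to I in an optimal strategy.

Row minima: I → -1, II → -2; maximin = -1.
Column maxima: L → 4, R → 5; minimax = 4.
-1 ≠ 4, so there is no saddle point; optimal play is mixed.
Let Player I play I with probability p. Expected payoff against L: (-1)p + 4(1−p) = −5p + 4; against R: 5p + (-2)(1−p) = 7p − 2.
Setting these equal: −5p + 4 = 7p − 2 ⇒ −12p = -6 ⇒ p = 1/2, and the value is (-5)·(1/2) + 4 = 3/2.
For Player II: with q = P(L), equating I's and II's payoffs gives −6q + 5 = 6q − 2 ⇒ q = 7/12.

1/2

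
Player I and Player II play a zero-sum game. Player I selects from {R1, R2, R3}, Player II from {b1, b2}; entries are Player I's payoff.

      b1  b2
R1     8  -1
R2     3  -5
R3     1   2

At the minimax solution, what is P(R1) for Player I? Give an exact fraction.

1/10

Row minima: R1 → -1, R2 → -5, R3 → 1; maximin = 1.
Column maxima: b1 → 8, b2 → 2; minimax = 2.
1 ≠ 2, so there is no saddle point; optimal play is mixed.
R2 is strictly dominated by R1, so Player I never plays it.
On the remaining 2×2 (R1, R3 vs b1, b2):
Let Player I play R1 with probability p. Expected payoff against b1: 8p + 1(1−p) = 7p + 1; against b2: (-1)p + 2(1−p) = −3p + 2.
Setting these equal: 7p + 1 = −3p + 2 ⇒ 10p = 1 ⇒ p = 1/10, and the value is (7)·(1/10) + 1 = 17/10.
For Player II: with q = P(b1), equating R1's and R3's payoffs gives 9q − 1 = −q + 2 ⇒ q = 3/10.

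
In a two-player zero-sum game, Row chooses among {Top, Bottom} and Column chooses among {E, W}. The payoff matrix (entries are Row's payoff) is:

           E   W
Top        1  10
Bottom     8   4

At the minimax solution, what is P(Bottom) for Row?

Row minima: Top → 1, Bottom → 4; maximin = 4.
Column maxima: E → 8, W → 10; minimax = 8.
4 ≠ 8, so there is no saddle point; optimal play is mixed.
Let Row play Top with probability p. Expected payoff against E: 1p + 8(1−p) = −7p + 8; against W: 10p + 4(1−p) = 6p + 4.
Setting these equal: −7p + 8 = 6p + 4 ⇒ −13p = -4 ⇒ p = 4/13, and the value is (-7)·(4/13) + 8 = 76/13.
For Column: with q = P(E), equating Top's and Bottom's payoffs gives −9q + 10 = 4q + 4 ⇒ q = 6/13.

9/13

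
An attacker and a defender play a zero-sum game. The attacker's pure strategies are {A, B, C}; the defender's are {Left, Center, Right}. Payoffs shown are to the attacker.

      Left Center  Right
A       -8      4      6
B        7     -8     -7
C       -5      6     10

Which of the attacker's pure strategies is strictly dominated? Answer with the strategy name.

A

C gives a strictly higher payoff than A against every column: -5 > -8, 6 > 4, 10 > 6.
So A is strictly dominated and the attacker never plays it.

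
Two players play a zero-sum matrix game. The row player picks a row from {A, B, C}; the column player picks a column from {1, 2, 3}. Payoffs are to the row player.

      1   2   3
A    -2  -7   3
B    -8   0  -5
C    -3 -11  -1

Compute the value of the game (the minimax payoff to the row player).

-56/13

Row minima: A → -7, B → -8, C → -11; maximin = -7.
Column maxima: 1 → -2, 2 → 0, 3 → 3; minimax = -2.
-7 ≠ -2, so there is no saddle point; optimal play is mixed.
C is strictly dominated by A, so the row player never plays it.
3 is strictly dominated by 1 (it gives the row player strictly more in every row), so the column player never plays it.
On the remaining 2×2 (A, B vs 1, 2):
Let the row player play A with probability p. Expected payoff against 1: (-2)p + (-8)(1−p) = 6p − 8; against 2: (-7)p + 0(1−p) = −7p.
Setting these equal: 6p − 8 = −7p ⇒ 13p = 8 ⇒ p = 8/13, and the value is (6)·(8/13) − 8 = -56/13.
For the column player: with q = P(1), equating A's and B's payoffs gives 5q − 7 = −8q ⇒ q = 7/13.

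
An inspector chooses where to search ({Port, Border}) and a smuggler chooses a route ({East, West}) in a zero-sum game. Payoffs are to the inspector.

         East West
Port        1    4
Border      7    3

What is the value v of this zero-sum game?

Row minima: Port → 1, Border → 3; maximin = 3.
Column maxima: East → 7, West → 4; minimax = 4.
3 ≠ 4, so there is no saddle point; optimal play is mixed.
Let the inspector play Port with probability p. Expected payoff against East: 1p + 7(1−p) = −6p + 7; against West: 4p + 3(1−p) = p + 3.
Setting these equal: −6p + 7 = p + 3 ⇒ −7p = -4 ⇒ p = 4/7, and the value is (-6)·(4/7) + 7 = 25/7.
For the smuggler: with q = P(East), equating Port's and Border's payoffs gives −3q + 4 = 4q + 3 ⇒ q = 1/7.

25/7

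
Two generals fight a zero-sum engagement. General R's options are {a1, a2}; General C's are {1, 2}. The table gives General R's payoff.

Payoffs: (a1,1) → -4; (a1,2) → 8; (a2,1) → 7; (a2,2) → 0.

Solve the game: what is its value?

Row minima: a1 → -4, a2 → 0; maximin = 0.
Column maxima: 1 → 7, 2 → 8; minimax = 7.
0 ≠ 7, so there is no saddle point; optimal play is mixed.
Let General R play a1 with probability p. Expected payoff against 1: (-4)p + 7(1−p) = −11p + 7; against 2: 8p + 0(1−p) = 8p.
Setting these equal: −11p + 7 = 8p ⇒ −19p = -7 ⇒ p = 7/19, and the value is (-11)·(7/19) + 7 = 56/19.
For General C: with q = P(1), equating a1's and a2's payoffs gives −12q + 8 = 7q ⇒ q = 8/19.

56/19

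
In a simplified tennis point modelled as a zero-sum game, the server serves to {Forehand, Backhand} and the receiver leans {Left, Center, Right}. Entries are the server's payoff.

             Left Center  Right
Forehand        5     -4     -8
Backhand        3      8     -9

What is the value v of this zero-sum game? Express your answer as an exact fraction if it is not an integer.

Row minima: Forehand → -8, Backhand → -9; maximin = -8.
Column maxima: Left → 5, Center → 8, Right → -8; minimax = -8.
Since maximin = minimax = -8, there is a saddle point and the value is -8.

-8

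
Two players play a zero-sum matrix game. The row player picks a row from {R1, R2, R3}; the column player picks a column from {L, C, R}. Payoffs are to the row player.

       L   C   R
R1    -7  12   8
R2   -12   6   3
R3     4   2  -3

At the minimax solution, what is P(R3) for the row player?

15/22

Row minima: R1 → -7, R2 → -12, R3 → -3; maximin = -3.
Column maxima: L → 4, C → 12, R → 8; minimax = 4.
-3 ≠ 4, so there is no saddle point; optimal play is mixed.
R2 is strictly dominated by R1, so the row player never plays it.
C is strictly dominated by R (it gives the row player strictly more in every row), so the column player never plays it.
On the remaining 2×2 (R1, R3 vs L, R):
Let the row player play R1 with probability p. Expected payoff against L: (-7)p + 4(1−p) = −11p + 4; against R: 8p + (-3)(1−p) = 11p − 3.
Setting these equal: −11p + 4 = 11p − 3 ⇒ −22p = -7 ⇒ p = 7/22, and the value is (-11)·(7/22) + 4 = 1/2.
For the column player: with q = P(L), equating R1's and R3's payoffs gives −15q + 8 = 7q − 3 ⇒ q = 1/2.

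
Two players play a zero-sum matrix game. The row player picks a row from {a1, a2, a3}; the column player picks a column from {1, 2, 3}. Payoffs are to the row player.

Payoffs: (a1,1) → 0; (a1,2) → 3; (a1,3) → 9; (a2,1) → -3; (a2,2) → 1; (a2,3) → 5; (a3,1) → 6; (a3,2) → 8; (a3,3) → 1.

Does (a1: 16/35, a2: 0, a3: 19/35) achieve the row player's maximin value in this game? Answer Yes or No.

Against 1 this mix gives (16/35)·0 + (19/35)·6 = 114/35.
Against 2 this mix gives (16/35)·3 + (19/35)·8 = 40/7.
Against 3 this mix gives (16/35)·9 + (19/35)·1 = 163/35.
The column player will play 1, holding the row player to 114/35. Shifting weight toward the row that does better against 1 would raise this floor (the equalizing mix achieves 27/7 against both 1 and 3), so the proposed strategy is not optimal.

No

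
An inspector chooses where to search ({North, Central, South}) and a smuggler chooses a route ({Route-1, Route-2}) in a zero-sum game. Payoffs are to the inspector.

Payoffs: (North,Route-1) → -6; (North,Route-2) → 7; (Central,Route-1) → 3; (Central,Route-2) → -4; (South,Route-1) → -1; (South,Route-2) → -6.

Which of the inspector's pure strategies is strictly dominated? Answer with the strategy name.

South

Central gives a strictly higher payoff than South against every column: 3 > -1, -4 > -6.
So South is strictly dominated and the inspector never plays it.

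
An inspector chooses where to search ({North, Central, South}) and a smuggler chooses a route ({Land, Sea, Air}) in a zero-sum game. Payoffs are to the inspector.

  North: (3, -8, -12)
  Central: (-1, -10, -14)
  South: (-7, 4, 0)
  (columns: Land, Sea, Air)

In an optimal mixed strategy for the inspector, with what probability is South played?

Row minima: North → -12, Central → -14, South → -7; maximin = -7.
Column maxima: Land → 3, Sea → 4, Air → 0; minimax = 0.
-7 ≠ 0, so there is no saddle point; optimal play is mixed.
Central is strictly dominated by North, so the inspector never plays it.
Sea is strictly dominated by Air (it gives the inspector strictly more in every row), so the smuggler never plays it.
On the remaining 2×2 (North, South vs Land, Air):
Let the inspector play North with probability p. Expected payoff against Land: 3p + (-7)(1−p) = 10p − 7; against Air: (-12)p + 0(1−p) = −12p.
Setting these equal: 10p − 7 = −12p ⇒ 22p = 7 ⇒ p = 7/22, and the value is (10)·(7/22) − 7 = -42/11.
For the smuggler: with q = P(Land), equating North's and South's payoffs gives 15q − 12 = −7q ⇒ q = 6/11.

15/22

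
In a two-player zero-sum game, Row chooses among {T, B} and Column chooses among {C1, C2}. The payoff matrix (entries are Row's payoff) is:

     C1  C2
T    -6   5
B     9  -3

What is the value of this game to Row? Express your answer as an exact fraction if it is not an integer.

27/23

Row minima: T → -6, B → -3; maximin = -3.
Column maxima: C1 → 9, C2 → 5; minimax = 5.
-3 ≠ 5, so there is no saddle point; optimal play is mixed.
Let Row play T with probability p. Expected payoff against C1: (-6)p + 9(1−p) = −15p + 9; against C2: 5p + (-3)(1−p) = 8p − 3.
Setting these equal: −15p + 9 = 8p − 3 ⇒ −23p = -12 ⇒ p = 12/23, and the value is (-15)·(12/23) + 9 = 27/23.
For Column: with q = P(C1), equating T's and B's payoffs gives −11q + 5 = 12q − 3 ⇒ q = 8/23.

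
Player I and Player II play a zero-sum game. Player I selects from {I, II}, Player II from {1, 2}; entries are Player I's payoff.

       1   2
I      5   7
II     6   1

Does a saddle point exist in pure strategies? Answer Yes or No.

No

Row minima: I → 5, II → 1; maximin = 5.
Column maxima: 1 → 6, 2 → 7; minimax = 6.
5 ≠ 6, so no pure-strategy equilibrium exists.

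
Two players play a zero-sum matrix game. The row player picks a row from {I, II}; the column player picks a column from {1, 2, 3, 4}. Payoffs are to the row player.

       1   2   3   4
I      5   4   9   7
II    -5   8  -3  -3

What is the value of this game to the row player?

Row minima: I → 4, II → -5; maximin = 4.
Column maxima: 1 → 5, 2 → 8, 3 → 9, 4 → 7; minimax = 5.
4 ≠ 5, so there is no saddle point; optimal play is mixed.
3 is strictly dominated by 1 (it gives the row player strictly more in every row), so the column player never plays it.
4 is strictly dominated by 1 (it gives the row player strictly more in every row), so the column player never plays it.
On the remaining 2×2 (I, II vs 1, 2):
Let the row player play I with probability p. Expected payoff against 1: 5p + (-5)(1−p) = 10p − 5; against 2: 4p + 8(1−p) = −4p + 8.
Setting these equal: 10p − 5 = −4p + 8 ⇒ 14p = 13 ⇒ p = 13/14, and the value is (10)·(13/14) − 5 = 30/7.
For the column player: with q = P(1), equating I's and II's payoffs gives q + 4 = −13q + 8 ⇒ q = 2/7.

30/7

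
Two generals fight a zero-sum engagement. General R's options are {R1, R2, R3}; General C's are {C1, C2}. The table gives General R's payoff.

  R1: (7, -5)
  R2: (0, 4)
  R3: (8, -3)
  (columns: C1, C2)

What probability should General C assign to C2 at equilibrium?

Row minima: R1 → -5, R2 → 0, R3 → -3; maximin = 0.
Column maxima: C1 → 8, C2 → 4; minimax = 4.
0 ≠ 4, so there is no saddle point; optimal play is mixed.
R1 is strictly dominated by R3, so General R never plays it.
On the remaining 2×2 (R2, R3 vs C1, C2):
Let General R play R2 with probability p. Expected payoff against C1: 0p + 8(1−p) = −8p + 8; against C2: 4p + (-3)(1−p) = 7p − 3.
Setting these equal: −8p + 8 = 7p − 3 ⇒ −15p = -11 ⇒ p = 11/15, and the value is (-8)·(11/15) + 8 = 32/15.
For General C: with q = P(C1), equating R2's and R3's payoffs gives −4q + 4 = 11q − 3 ⇒ q = 7/15.

8/15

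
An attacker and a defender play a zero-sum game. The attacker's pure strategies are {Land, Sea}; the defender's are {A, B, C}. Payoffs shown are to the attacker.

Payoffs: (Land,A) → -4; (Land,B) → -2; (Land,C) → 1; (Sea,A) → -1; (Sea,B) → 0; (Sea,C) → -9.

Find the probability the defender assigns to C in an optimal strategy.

3/13

Row minima: Land → -4, Sea → -9; maximin = -4.
Column maxima: A → -1, B → 0, C → 1; minimax = -1.
-4 ≠ -1, so there is no saddle point; optimal play is mixed.
B is strictly dominated by A (it gives the attacker strictly more in every row), so the defender never plays it.
On the remaining 2×2 (Land, Sea vs A, C):
Let the attacker play Land with probability p. Expected payoff against A: (-4)p + (-1)(1−p) = −3p − 1; against C: 1p + (-9)(1−p) = 10p − 9.
Setting these equal: −3p − 1 = 10p − 9 ⇒ −13p = -8 ⇒ p = 8/13, and the value is (-3)·(8/13) − 1 = -37/13.
For the defender: with q = P(A), equating Land's and Sea's payoffs gives −5q + 1 = 8q − 9 ⇒ q = 10/13.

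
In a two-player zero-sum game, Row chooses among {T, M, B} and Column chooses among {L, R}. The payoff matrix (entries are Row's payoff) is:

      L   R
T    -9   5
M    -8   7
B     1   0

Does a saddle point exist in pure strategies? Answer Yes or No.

Row minima: T → -9, M → -8, B → 0; maximin = 0.
Column maxima: L → 1, R → 7; minimax = 1.
0 ≠ 1, so no pure-strategy equilibrium exists.

No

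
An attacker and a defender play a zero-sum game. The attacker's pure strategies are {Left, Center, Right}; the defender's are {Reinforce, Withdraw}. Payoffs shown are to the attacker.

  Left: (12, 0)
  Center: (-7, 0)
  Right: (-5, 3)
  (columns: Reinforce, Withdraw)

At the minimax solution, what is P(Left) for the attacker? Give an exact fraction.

Row minima: Left → 0, Center → -7, Right → -5; maximin = 0.
Column maxima: Reinforce → 12, Withdraw → 3; minimax = 3.
0 ≠ 3, so there is no saddle point; optimal play is mixed.
Center is strictly dominated by Right, so the attacker never plays it.
On the remaining 2×2 (Left, Right vs Reinforce, Withdraw):
Let the attacker play Left with probability p. Expected payoff against Reinforce: 12p + (-5)(1−p) = 17p − 5; against Withdraw: 0p + 3(1−p) = −3p + 3.
Setting these equal: 17p − 5 = −3p + 3 ⇒ 20p = 8 ⇒ p = 2/5, and the value is (17)·(2/5) − 5 = 9/5.
For the defender: with q = P(Reinforce), equating Left's and Right's payoffs gives 12q = −8q + 3 ⇒ q = 3/20.

2/5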